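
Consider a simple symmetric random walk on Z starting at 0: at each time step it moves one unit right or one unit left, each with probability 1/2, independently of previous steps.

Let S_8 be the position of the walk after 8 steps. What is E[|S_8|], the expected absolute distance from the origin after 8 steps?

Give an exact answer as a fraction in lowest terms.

Answer: 35/16

Derivation:
S_8 takes values m ≡ 0 (mod 2) with |m| ≤ 8; P(S_8=m) = C(8,(8+m)/2)/2^8.
Total paths: 2^8 = 256
Distribution: P(S=-8)=1/256, P(S=-6)=8/256, P(S=-4)=28/256, P(S=-2)=56/256, P(S=0)=70/256, P(S=2)=56/256, P(S=4)=28/256, P(S=6)=8/256, P(S=8)=1/256
E[|S_8|] = Σ_m |m|·P(S_8=m) = 560/256 = 35/16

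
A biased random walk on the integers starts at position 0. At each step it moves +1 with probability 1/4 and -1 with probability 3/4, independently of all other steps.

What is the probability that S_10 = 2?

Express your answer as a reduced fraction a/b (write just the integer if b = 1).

Answer: 8505/524288

Derivation:
To reach position 2 after 10 steps: need 6 steps of +1 and 4 steps of -1.
Number of such sequences: C(10,6) = 210
Each has probability (1/4)^6 · (3/4)^4 = 81/1048576
P = 210 · 81/1048576 = 8505/524288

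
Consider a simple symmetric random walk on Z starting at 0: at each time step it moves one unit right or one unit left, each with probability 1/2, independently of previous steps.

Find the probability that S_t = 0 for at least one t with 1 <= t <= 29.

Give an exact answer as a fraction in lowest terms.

Answer: 28539857/33554432

Derivation:
Count via complement. Let g(t,s) = #length-t paths at position s with S_1..S_t all ≠ 0.
g(t,s) = g(t-1,s-1) + g(t-1,s+1) for s ≠ 0; g(t,0) = 0.
t=0: g(0,0)=1
t=1: g(1,-1)=1 g(1,1)=1
t=2: g(2,-2)=1 g(2,2)=1
t=3: g(3,-3)=1 g(3,-1)=1 g(3,1)=1 g(3,3)=1
t=4: g(4,-4)=1 g(4,-2)=2 g(4,2)=2 g(4,4)=1
t=5: g(5,-5)=1 g(5,-3)=3 g(5,-1)=2 g(5,1)=2 g(5,3)=3 g(5,5)=1
t=6: g(6,-6)=1 g(6,-4)=4 g(6,-2)=5 g(6,2)=5 g(6,4)=4 g(6,6)=1
t=7: g(7,-7)=1 g(7,-5)=5 g(7,-3)=9 g(7,-1)=5 g(7,1)=5 g(7,3)=9 g(7,5)=5 g(7,7)=1
t=8: g(8,-8)=1 g(8,-6)=6 g(8,-4)=14 g(8,-2)=14 g(8,2)=14 g(8,4)=14 g(8,6)=6 g(8,8)=1
t=9: g(9,-9)=1 g(9,-7)=7 g(9,-5)=20 g(9,-3)=28 g(9,-1)=14 g(9,1)=14 g(9,3)=28 g(9,5)=20 g(9,7)=7 g(9,9)=1
t=10: g(10,-10)=1 g(10,-8)=8 g(10,-6)=27 g(10,-4)=48 g(10,-2)=42 g(10,2)=42 g(10,4)=48 g(10,6)=27 g(10,8)=8 g(10,10)=1
t=11: g(11,-11)=1 g(11,-9)=9 g(11,-7)=35 g(11,-5)=75 g(11,-3)=90 g(11,-1)=42 g(11,1)=42 g(11,3)=90 g(11,5)=75 g(11,7)=35 g(11,9)=9 g(11,11)=1
t=12: g(12,-12)=1 g(12,-10)=10 g(12,-8)=44 g(12,-6)=110 g(12,-4)=165 g(12,-2)=132 g(12,2)=132 g(12,4)=165 g(12,6)=110 g(12,8)=44 g(12,10)=10 g(12,12)=1
t=13: g(13,-13)=1 g(13,-11)=11 g(13,-9)=54 g(13,-7)=154 g(13,-5)=275 g(13,-3)=297 g(13,-1)=132 g(13,1)=132 g(13,3)=297 g(13,5)=275 g(13,7)=154 g(13,9)=54 g(13,11)=11 g(13,13)=1
t=14: g(14,-14)=1 g(14,-12)=12 g(14,-10)=65 g(14,-8)=208 g(14,-6)=429 g(14,-4)=572 g(14,-2)=429 g(14,2)=429 g(14,4)=572 g(14,6)=429 g(14,8)=208 g(14,10)=65 g(14,12)=12 g(14,14)=1
t=15: g(15,-15)=1 g(15,-13)=13 g(15,-11)=77 g(15,-9)=273 g(15,-7)=637 g(15,-5)=1001 g(15,-3)=1001 g(15,-1)=429 g(15,1)=429 g(15,3)=1001 g(15,5)=1001 g(15,7)=637 g(15,9)=273 g(15,11)=77 g(15,13)=13 g(15,15)=1
t=16: g(16,-16)=1 g(16,-14)=14 g(16,-12)=90 g(16,-10)=350 g(16,-8)=910 g(16,-6)=1638 g(16,-4)=2002 g(16,-2)=1430 g(16,2)=1430 g(16,4)=2002 g(16,6)=1638 g(16,8)=910 g(16,10)=350 g(16,12)=90 g(16,14)=14 g(16,16)=1
t=17: g(17,-17)=1 g(17,-15)=15 g(17,-13)=104 g(17,-11)=440 g(17,-9)=1260 g(17,-7)=2548 g(17,-5)=3640 g(17,-3)=3432 g(17,-1)=1430 g(17,1)=1430 g(17,3)=3432 g(17,5)=3640 g(17,7)=2548 g(17,9)=1260 g(17,11)=440 g(17,13)=104 g(17,15)=15 g(17,17)=1
t=18: g(18,-18)=1 g(18,-16)=16 g(18,-14)=119 g(18,-12)=544 g(18,-10)=1700 g(18,-8)=3808 g(18,-6)=6188 g(18,-4)=7072 g(18,-2)=4862 g(18,2)=4862 g(18,4)=7072 g(18,6)=6188 g(18,8)=3808 g(18,10)=1700 g(18,12)=544 g(18,14)=119 g(18,16)=16 g(18,18)=1
t=19: g(19,-19)=1 g(19,-17)=17 g(19,-15)=135 g(19,-13)=663 g(19,-11)=2244 g(19,-9)=5508 g(19,-7)=9996 g(19,-5)=13260 g(19,-3)=11934 g(19,-1)=4862 g(19,1)=4862 g(19,3)=11934 g(19,5)=13260 g(19,7)=9996 g(19,9)=5508 g(19,11)=2244 g(19,13)=663 g(19,15)=135 g(19,17)=17 g(19,19)=1
t=20: g(20,-20)=1 g(20,-18)=18 g(20,-16)=152 g(20,-14)=798 g(20,-12)=2907 g(20,-10)=7752 g(20,-8)=15504 g(20,-6)=23256 g(20,-4)=25194 g(20,-2)=16796 g(20,2)=16796 g(20,4)=25194 g(20,6)=23256 g(20,8)=15504 g(20,10)=7752 g(20,12)=2907 g(20,14)=798 g(20,16)=152 g(20,18)=18 g(20,20)=1
t=21: g(21,-21)=1 g(21,-19)=19 g(21,-17)=170 g(21,-15)=950 g(21,-13)=3705 g(21,-11)=10659 g(21,-9)=23256 g(21,-7)=38760 g(21,-5)=48450 g(21,-3)=41990 g(21,-1)=16796 g(21,1)=16796 g(21,3)=41990 g(21,5)=48450 g(21,7)=38760 g(21,9)=23256 g(21,11)=10659 g(21,13)=3705 g(21,15)=950 g(21,17)=170 g(21,19)=19 g(21,21)=1
t=22: g(22,-22)=1 g(22,-20)=20 g(22,-18)=189 g(22,-16)=1120 g(22,-14)=4655 g(22,-12)=14364 g(22,-10)=33915 g(22,-8)=62016 g(22,-6)=87210 g(22,-4)=90440 g(22,-2)=58786 g(22,2)=58786 g(22,4)=90440 g(22,6)=87210 g(22,8)=62016 g(22,10)=33915 g(22,12)=14364 g(22,14)=4655 g(22,16)=1120 g(22,18)=189 g(22,20)=20 g(22,22)=1
t=23: g(23,-23)=1 g(23,-21)=21 g(23,-19)=209 g(23,-17)=1309 g(23,-15)=5775 g(23,-13)=19019 g(23,-11)=48279 g(23,-9)=95931 g(23,-7)=149226 g(23,-5)=177650 g(23,-3)=149226 g(23,-1)=58786 g(23,1)=58786 g(23,3)=149226 g(23,5)=177650 g(23,7)=149226 g(23,9)=95931 g(23,11)=48279 g(23,13)=19019 g(23,15)=5775 g(23,17)=1309 g(23,19)=209 g(23,21)=21 g(23,23)=1
t=24: g(24,-24)=1 g(24,-22)=22 g(24,-20)=230 g(24,-18)=1518 g(24,-16)=7084 g(24,-14)=24794 g(24,-12)=67298 g(24,-10)=144210 g(24,-8)=245157 g(24,-6)=326876 g(24,-4)=326876 g(24,-2)=208012 g(24,2)=208012 g(24,4)=326876 g(24,6)=326876 g(24,8)=245157 g(24,10)=144210 g(24,12)=67298 g(24,14)=24794 g(24,16)=7084 g(24,18)=1518 g(24,20)=230 g(24,22)=22 g(24,24)=1
t=25: g(25,-25)=1 g(25,-23)=23 g(25,-21)=252 g(25,-19)=1748 g(25,-17)=8602 g(25,-15)=31878 g(25,-13)=92092 g(25,-11)=211508 g(25,-9)=389367 g(25,-7)=572033 g(25,-5)=653752 g(25,-3)=534888 g(25,-1)=208012 g(25,1)=208012 g(25,3)=534888 g(25,5)=653752 g(25,7)=572033 g(25,9)=389367 g(25,11)=211508 g(25,13)=92092 g(25,15)=31878 g(25,17)=8602 g(25,19)=1748 g(25,21)=252 g(25,23)=23 g(25,25)=1
t=26: g(26,-26)=1 g(26,-24)=24 g(26,-22)=275 g(26,-20)=2000 g(26,-18)=10350 g(26,-16)=40480 g(26,-14)=123970 g(26,-12)=303600 g(26,-10)=600875 g(26,-8)=961400 g(26,-6)=1225785 g(26,-4)=1188640 g(26,-2)=742900 g(26,2)=742900 g(26,4)=1188640 g(26,6)=1225785 g(26,8)=961400 g(26,10)=600875 g(26,12)=303600 g(26,14)=123970 g(26,16)=40480 g(26,18)=10350 g(26,20)=2000 g(26,22)=275 g(26,24)=24 g(26,26)=1
t=27: g(27,-27)=1 g(27,-25)=25 g(27,-23)=299 g(27,-21)=2275 g(27,-19)=12350 g(27,-17)=50830 g(27,-15)=164450 g(27,-13)=427570 g(27,-11)=904475 g(27,-9)=1562275 g(27,-7)=2187185 g(27,-5)=2414425 g(27,-3)=1931540 g(27,-1)=742900 g(27,1)=742900 g(27,3)=1931540 g(27,5)=2414425 g(27,7)=2187185 g(27,9)=1562275 g(27,11)=904475 g(27,13)=427570 g(27,15)=164450 g(27,17)=50830 g(27,19)=12350 g(27,21)=2275 g(27,23)=299 g(27,25)=25 g(27,27)=1
t=28: g(28,-28)=1 g(28,-26)=26 g(28,-24)=324 g(28,-22)=2574 g(28,-20)=14625 g(28,-18)=63180 g(28,-16)=215280 g(28,-14)=592020 g(28,-12)=1332045 g(28,-10)=2466750 g(28,-8)=3749460 g(28,-6)=4601610 g(28,-4)=4345965 g(28,-2)=2674440 g(28,2)=2674440 g(28,4)=4345965 g(28,6)=4601610 g(28,8)=3749460 g(28,10)=2466750 g(28,12)=1332045 g(28,14)=592020 g(28,16)=215280 g(28,18)=63180 g(28,20)=14625 g(28,22)=2574 g(28,24)=324 g(28,26)=26 g(28,28)=1
t=29: g(29,-29)=1 g(29,-27)=27 g(29,-25)=350 g(29,-23)=2898 g(29,-21)=17199 g(29,-19)=77805 g(29,-17)=278460 g(29,-15)=807300 g(29,-13)=1924065 g(29,-11)=3798795 g(29,-9)=6216210 g(29,-7)=8351070 g(29,-5)=8947575 g(29,-3)=7020405 g(29,-1)=2674440 g(29,1)=2674440 g(29,3)=7020405 g(29,5)=8947575 g(29,7)=8351070 g(29,9)=6216210 g(29,11)=3798795 g(29,13)=1924065 g(29,15)=807300 g(29,17)=278460 g(29,19)=77805 g(29,21)=17199 g(29,23)=2898 g(29,25)=350 g(29,27)=27 g(29,29)=1
Paths never hitting 0: Σ_s g(29,s) = 80233200
Paths hitting 0: 2^29 - 80233200 = 456637712
P = 456637712/536870912 = 28539857/33554432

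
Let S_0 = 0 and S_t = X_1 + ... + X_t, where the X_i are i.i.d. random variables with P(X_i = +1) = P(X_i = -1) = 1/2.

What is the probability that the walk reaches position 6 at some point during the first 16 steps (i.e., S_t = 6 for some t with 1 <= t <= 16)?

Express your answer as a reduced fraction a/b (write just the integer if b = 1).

Answer: 4701/32768

Derivation:
Count via complement. Let g(t,s) = #length-t paths at position s with S_1..S_t all ≠ 6.
g(t,s) = g(t-1,s-1) + g(t-1,s+1) for s ≠ 6; g(t,6) = 0.
t=0: g(0,0)=1
t=1: g(1,-1)=1 g(1,1)=1
t=2: g(2,-2)=1 g(2,0)=2 g(2,2)=1
t=3: g(3,-3)=1 g(3,-1)=3 g(3,1)=3 g(3,3)=1
t=4: g(4,-4)=1 g(4,-2)=4 g(4,0)=6 g(4,2)=4 g(4,4)=1
t=5: g(5,-5)=1 g(5,-3)=5 g(5,-1)=10 g(5,1)=10 g(5,3)=5 g(5,5)=1
t=6: g(6,-6)=1 g(6,-4)=6 g(6,-2)=15 g(6,0)=20 g(6,2)=15 g(6,4)=6
t=7: g(7,-7)=1 g(7,-5)=7 g(7,-3)=21 g(7,-1)=35 g(7,1)=35 g(7,3)=21 g(7,5)=6
t=8: g(8,-8)=1 g(8,-6)=8 g(8,-4)=28 g(8,-2)=56 g(8,0)=70 g(8,2)=56 g(8,4)=27
t=9: g(9,-9)=1 g(9,-7)=9 g(9,-5)=36 g(9,-3)=84 g(9,-1)=126 g(9,1)=126 g(9,3)=83 g(9,5)=27
t=10: g(10,-10)=1 g(10,-8)=10 g(10,-6)=45 g(10,-4)=120 g(10,-2)=210 g(10,0)=252 g(10,2)=209 g(10,4)=110
t=11: g(11,-11)=1 g(11,-9)=11 g(11,-7)=55 g(11,-5)=165 g(11,-3)=330 g(11,-1)=462 g(11,1)=461 g(11,3)=319 g(11,5)=110
t=12: g(12,-12)=1 g(12,-10)=12 g(12,-8)=66 g(12,-6)=220 g(12,-4)=495 g(12,-2)=792 g(12,0)=923 g(12,2)=780 g(12,4)=429
t=13: g(13,-13)=1 g(13,-11)=13 g(13,-9)=78 g(13,-7)=286 g(13,-5)=715 g(13,-3)=1287 g(13,-1)=1715 g(13,1)=1703 g(13,3)=1209 g(13,5)=429
t=14: g(14,-14)=1 g(14,-12)=14 g(14,-10)=91 g(14,-8)=364 g(14,-6)=1001 g(14,-4)=2002 g(14,-2)=3002 g(14,0)=3418 g(14,2)=2912 g(14,4)=1638
t=15: g(15,-15)=1 g(15,-13)=15 g(15,-11)=105 g(15,-9)=455 g(15,-7)=1365 g(15,-5)=3003 g(15,-3)=5004 g(15,-1)=6420 g(15,1)=6330 g(15,3)=4550 g(15,5)=1638
t=16: g(16,-16)=1 g(16,-14)=16 g(16,-12)=120 g(16,-10)=560 g(16,-8)=1820 g(16,-6)=4368 g(16,-4)=8007 g(16,-2)=11424 g(16,0)=12750 g(16,2)=10880 g(16,4)=6188
Paths never hitting 6: Σ_s g(16,s) = 56134
Paths hitting 6: 2^16 - 56134 = 9402
P = 9402/65536 = 4701/32768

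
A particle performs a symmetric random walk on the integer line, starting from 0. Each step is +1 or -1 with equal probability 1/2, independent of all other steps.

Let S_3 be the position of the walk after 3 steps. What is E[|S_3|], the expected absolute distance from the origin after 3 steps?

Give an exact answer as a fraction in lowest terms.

Answer: 3/2

Derivation:
S_3 takes values m ≡ 1 (mod 2) with |m| ≤ 3; P(S_3=m) = C(3,(3+m)/2)/2^3.
Total paths: 2^3 = 8
Distribution: P(S=-3)=1/8, P(S=-1)=3/8, P(S=1)=3/8, P(S=3)=1/8
E[|S_3|] = Σ_m |m|·P(S_3=m) = 12/8 = 3/2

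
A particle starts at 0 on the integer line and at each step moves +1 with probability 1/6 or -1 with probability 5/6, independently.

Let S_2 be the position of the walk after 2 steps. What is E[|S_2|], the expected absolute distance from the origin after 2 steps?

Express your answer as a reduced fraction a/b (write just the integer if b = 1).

S_2 takes values m ≡ 0 (mod 2) with |m| ≤ 2; P(S_2=m) = C(2,(2+m)/2) · (1/6)^((2+m)/2) · (5/6)^((2-m)/2).
Distribution: P(S=-2)=25/36, P(S=0)=5/18, P(S=2)=1/36
E[|S_2|] = Σ_m |m|·P(S_2=m) = 13/9

Answer: 13/9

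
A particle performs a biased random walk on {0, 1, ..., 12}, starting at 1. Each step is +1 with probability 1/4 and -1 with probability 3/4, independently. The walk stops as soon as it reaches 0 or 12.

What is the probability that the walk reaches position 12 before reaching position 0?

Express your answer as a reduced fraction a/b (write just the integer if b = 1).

Biased walk: p = 1/4, q = 3/4, r = q/p = 3
Gambler's ruin: P(hit 12 before 0 | start at 1) = (1 - r^a)/(1 - r^N)
r^1 = 3; r^12 = 531441
P = (1 - 3) / (1 - 531441) = -2 / -531440 = 1/265720

Answer: 1/265720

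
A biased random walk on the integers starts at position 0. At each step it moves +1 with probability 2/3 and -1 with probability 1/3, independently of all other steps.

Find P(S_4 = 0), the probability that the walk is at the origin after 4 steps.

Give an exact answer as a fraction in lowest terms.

To be at 0 after 4 steps: need exactly 2 steps of +1 and 2 of -1.
Number of such sequences: C(4,2) = 6
Each has probability (2/3)^2 · (1/3)^2 = 4/81
P = 6 · 4/81 = 8/27

Answer: 8/27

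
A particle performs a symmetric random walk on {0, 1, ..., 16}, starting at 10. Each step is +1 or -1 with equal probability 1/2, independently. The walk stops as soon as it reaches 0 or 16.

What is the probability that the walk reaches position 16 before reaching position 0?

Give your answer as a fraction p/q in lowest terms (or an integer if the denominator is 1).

Symmetric walk (p = 1/2): the harmonic-function argument gives P(hit 16 before 0 | start at 10) = a/N.
P = 10/16 = 5/8

Answer: 5/8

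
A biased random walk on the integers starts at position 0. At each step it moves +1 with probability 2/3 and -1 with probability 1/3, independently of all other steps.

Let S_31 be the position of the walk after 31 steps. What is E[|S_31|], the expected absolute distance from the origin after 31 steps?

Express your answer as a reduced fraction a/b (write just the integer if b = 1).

Answer: 26575479166531/2541865828329

Derivation:
S_31 takes values m ≡ 1 (mod 2) with |m| ≤ 31; P(S_31=m) = C(31,(31+m)/2) · (2/3)^((31+m)/2) · (1/3)^((31-m)/2).
Distribution: P(S=-31)=1/617673396283947, P(S=-29)=62/617673396283947, P(S=-27)=620/205891132094649, P(S=-25)=35960/617673396283947, P(S=-23)=503440/617673396283947, P(S=-21)=201376/22876792454961, P(S=-19)=5235776/68630377364883, P(S=-17)=37398400/68630377364883, P(S=-15)=74796800/22876792454961, P(S=-13)=3440652800/205891132094649, P(S=-11)=15138872320/205891132094649, P(S=-9)=19267655680/68630377364883, P(S=-7)=192676556800/205891132094649, P(S=-5)=563208396800/205891132094649, P(S=-3)=160916684800/22876792454961, P(S=-1)=1094233456640/68630377364883, P(S=1)=2188466913280/68630377364883, P(S=3)=1287333478400/22876792454961, P(S=5)=18022668697600/205891132094649, P(S=7)=24662599270400/205891132094649, P(S=9)=9865039708160/68630377364883, P(S=11)=31004410511360/205891132094649, P(S=13)=28185827737600/205891132094649, P(S=15)=2450941542400/22876792454961, P(S=17)=4901883084800/68630377364883, P(S=19)=2745054527488/68630377364883, P(S=21)=422316081152/22876792454961, P(S=23)=4223160811520/617673396283947, P(S=25)=1206617374720/617673396283947, P(S=27)=83214991360/205891132094649, P(S=29)=33285996544/617673396283947, P(S=31)=2147483648/617673396283947
E[|S_31|] = Σ_m |m|·P(S_31=m) = 26575479166531/2541865828329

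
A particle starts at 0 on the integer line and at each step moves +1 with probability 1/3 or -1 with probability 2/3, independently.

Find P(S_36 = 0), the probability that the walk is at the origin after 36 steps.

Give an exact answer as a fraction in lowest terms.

Answer: 792997422694400/50031545098999707

Derivation:
To be at 0 after 36 steps: need exactly 18 steps of +1 and 18 of -1.
Number of such sequences: C(36,18) = 9075135300
Each has probability (1/3)^18 · (2/3)^18 = 262144/150094635296999121
P = 9075135300 · 262144/150094635296999121 = 792997422694400/50031545098999707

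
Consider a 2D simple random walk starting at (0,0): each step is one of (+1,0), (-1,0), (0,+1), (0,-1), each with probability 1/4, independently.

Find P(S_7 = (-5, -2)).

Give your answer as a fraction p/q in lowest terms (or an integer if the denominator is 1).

Answer: 21/16384

Derivation:
Let h be the number of horizontal steps (so 7-h are vertical). To end at (-5,-2) need (h-5)/2 right-steps and ((7-h)-2)/2 up-steps.
Sum over h with 5 ≤ h ≤ 5, h ≡ 1 (mod 2), 7-h ≡ 0 (mod 2):
h=5: C(7,5)·C(5,0)·C(2,0) = 21·1·1 = 21
Total favorable: 21
Total paths: 4^7 = 16384
P = 21/16384 = 21/16384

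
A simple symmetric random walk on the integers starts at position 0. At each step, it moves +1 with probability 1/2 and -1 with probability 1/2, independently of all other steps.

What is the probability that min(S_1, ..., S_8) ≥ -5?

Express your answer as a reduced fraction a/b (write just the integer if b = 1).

Answer: 123/128

Derivation:
Let f(t,s) = #length-t paths at position s with S_1..S_t all ≥ -5.
f(t,s) = f(t-1,s-1) + f(t-1,s+1) for s ≥ -5; f(t,s) = 0 for s < -5.
t=0: f(0,0)=1
t=1: f(1,-1)=1 f(1,1)=1
t=2: f(2,-2)=1 f(2,0)=2 f(2,2)=1
t=3: f(3,-3)=1 f(3,-1)=3 f(3,1)=3 f(3,3)=1
t=4: f(4,-4)=1 f(4,-2)=4 f(4,0)=6 f(4,2)=4 f(4,4)=1
t=5: f(5,-5)=1 f(5,-3)=5 f(5,-1)=10 f(5,1)=10 f(5,3)=5 f(5,5)=1
t=6: f(6,-4)=6 f(6,-2)=15 f(6,0)=20 f(6,2)=15 f(6,4)=6 f(6,6)=1
t=7: f(7,-5)=6 f(7,-3)=21 f(7,-1)=35 f(7,1)=35 f(7,3)=21 f(7,5)=7 f(7,7)=1
t=8: f(8,-4)=27 f(8,-2)=56 f(8,0)=70 f(8,2)=56 f(8,4)=28 f(8,6)=8 f(8,8)=1
Σ_s f(8,s) = 246
P = 246/256 = 123/128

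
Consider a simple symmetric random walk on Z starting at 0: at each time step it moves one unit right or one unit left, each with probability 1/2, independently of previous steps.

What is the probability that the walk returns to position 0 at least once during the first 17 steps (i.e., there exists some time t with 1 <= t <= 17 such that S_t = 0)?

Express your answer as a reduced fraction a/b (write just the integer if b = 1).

Count via complement. Let g(t,s) = #length-t paths at position s with S_1..S_t all ≠ 0.
g(t,s) = g(t-1,s-1) + g(t-1,s+1) for s ≠ 0; g(t,0) = 0.
t=0: g(0,0)=1
t=1: g(1,-1)=1 g(1,1)=1
t=2: g(2,-2)=1 g(2,2)=1
t=3: g(3,-3)=1 g(3,-1)=1 g(3,1)=1 g(3,3)=1
t=4: g(4,-4)=1 g(4,-2)=2 g(4,2)=2 g(4,4)=1
t=5: g(5,-5)=1 g(5,-3)=3 g(5,-1)=2 g(5,1)=2 g(5,3)=3 g(5,5)=1
t=6: g(6,-6)=1 g(6,-4)=4 g(6,-2)=5 g(6,2)=5 g(6,4)=4 g(6,6)=1
t=7: g(7,-7)=1 g(7,-5)=5 g(7,-3)=9 g(7,-1)=5 g(7,1)=5 g(7,3)=9 g(7,5)=5 g(7,7)=1
t=8: g(8,-8)=1 g(8,-6)=6 g(8,-4)=14 g(8,-2)=14 g(8,2)=14 g(8,4)=14 g(8,6)=6 g(8,8)=1
t=9: g(9,-9)=1 g(9,-7)=7 g(9,-5)=20 g(9,-3)=28 g(9,-1)=14 g(9,1)=14 g(9,3)=28 g(9,5)=20 g(9,7)=7 g(9,9)=1
t=10: g(10,-10)=1 g(10,-8)=8 g(10,-6)=27 g(10,-4)=48 g(10,-2)=42 g(10,2)=42 g(10,4)=48 g(10,6)=27 g(10,8)=8 g(10,10)=1
t=11: g(11,-11)=1 g(11,-9)=9 g(11,-7)=35 g(11,-5)=75 g(11,-3)=90 g(11,-1)=42 g(11,1)=42 g(11,3)=90 g(11,5)=75 g(11,7)=35 g(11,9)=9 g(11,11)=1
t=12: g(12,-12)=1 g(12,-10)=10 g(12,-8)=44 g(12,-6)=110 g(12,-4)=165 g(12,-2)=132 g(12,2)=132 g(12,4)=165 g(12,6)=110 g(12,8)=44 g(12,10)=10 g(12,12)=1
t=13: g(13,-13)=1 g(13,-11)=11 g(13,-9)=54 g(13,-7)=154 g(13,-5)=275 g(13,-3)=297 g(13,-1)=132 g(13,1)=132 g(13,3)=297 g(13,5)=275 g(13,7)=154 g(13,9)=54 g(13,11)=11 g(13,13)=1
t=14: g(14,-14)=1 g(14,-12)=12 g(14,-10)=65 g(14,-8)=208 g(14,-6)=429 g(14,-4)=572 g(14,-2)=429 g(14,2)=429 g(14,4)=572 g(14,6)=429 g(14,8)=208 g(14,10)=65 g(14,12)=12 g(14,14)=1
t=15: g(15,-15)=1 g(15,-13)=13 g(15,-11)=77 g(15,-9)=273 g(15,-7)=637 g(15,-5)=1001 g(15,-3)=1001 g(15,-1)=429 g(15,1)=429 g(15,3)=1001 g(15,5)=1001 g(15,7)=637 g(15,9)=273 g(15,11)=77 g(15,13)=13 g(15,15)=1
t=16: g(16,-16)=1 g(16,-14)=14 g(16,-12)=90 g(16,-10)=350 g(16,-8)=910 g(16,-6)=1638 g(16,-4)=2002 g(16,-2)=1430 g(16,2)=1430 g(16,4)=2002 g(16,6)=1638 g(16,8)=910 g(16,10)=350 g(16,12)=90 g(16,14)=14 g(16,16)=1
t=17: g(17,-17)=1 g(17,-15)=15 g(17,-13)=104 g(17,-11)=440 g(17,-9)=1260 g(17,-7)=2548 g(17,-5)=3640 g(17,-3)=3432 g(17,-1)=1430 g(17,1)=1430 g(17,3)=3432 g(17,5)=3640 g(17,7)=2548 g(17,9)=1260 g(17,11)=440 g(17,13)=104 g(17,15)=15 g(17,17)=1
Paths never hitting 0: Σ_s g(17,s) = 25740
Paths hitting 0: 2^17 - 25740 = 105332
P = 105332/131072 = 26333/32768

Answer: 26333/32768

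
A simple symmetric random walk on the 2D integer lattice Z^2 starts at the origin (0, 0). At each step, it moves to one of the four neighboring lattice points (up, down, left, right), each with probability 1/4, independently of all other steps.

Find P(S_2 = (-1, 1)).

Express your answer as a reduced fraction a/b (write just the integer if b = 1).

Let h be the number of horizontal steps (so 2-h are vertical). To end at (-1,1) need (h-1)/2 right-steps and ((2-h)+1)/2 up-steps.
Sum over h with 1 ≤ h ≤ 1, h ≡ 1 (mod 2), 2-h ≡ 1 (mod 2):
h=1: C(2,1)·C(1,0)·C(1,1) = 2·1·1 = 2
Total favorable: 2
Total paths: 4^2 = 16
P = 2/16 = 1/8

Answer: 1/8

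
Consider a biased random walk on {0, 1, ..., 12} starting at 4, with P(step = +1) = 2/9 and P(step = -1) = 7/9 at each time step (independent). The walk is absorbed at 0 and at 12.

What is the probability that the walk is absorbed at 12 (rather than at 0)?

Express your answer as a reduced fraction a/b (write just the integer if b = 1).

Answer: 256/5803473

Derivation:
Biased walk: p = 2/9, q = 7/9, r = q/p = 7/2
Gambler's ruin: P(hit 12 before 0 | start at 4) = (1 - r^a)/(1 - r^N)
r^4 = 2401/16; r^12 = 13841287201/4096
P = (1 - 2401/16) / (1 - 13841287201/4096) = -2385/16 / -13841283105/4096 = 256/5803473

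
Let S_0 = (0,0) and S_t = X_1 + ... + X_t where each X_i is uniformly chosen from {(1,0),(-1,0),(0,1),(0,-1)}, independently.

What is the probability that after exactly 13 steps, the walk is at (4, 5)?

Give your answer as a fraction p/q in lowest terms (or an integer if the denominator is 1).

Let h be the number of horizontal steps (so 13-h are vertical). To end at (4,5) need (h+4)/2 right-steps and ((13-h)+5)/2 up-steps.
Sum over h with 4 ≤ h ≤ 8, h ≡ 0 (mod 2), 13-h ≡ 1 (mod 2):
h=4: C(13,4)·C(4,4)·C(9,7) = 715·1·36 = 25740
h=6: C(13,6)·C(6,5)·C(7,6) = 1716·6·7 = 72072
h=8: C(13,8)·C(8,6)·C(5,5) = 1287·28·1 = 36036
Total favorable: 133848
Total paths: 4^13 = 67108864
P = 133848/67108864 = 16731/8388608

Answer: 16731/8388608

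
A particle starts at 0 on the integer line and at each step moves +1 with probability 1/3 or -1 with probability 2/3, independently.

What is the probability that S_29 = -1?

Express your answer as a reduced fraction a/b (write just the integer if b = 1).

Answer: 282382827520/7625597484987

Derivation:
To reach position -1 after 29 steps: need 14 steps of +1 and 15 steps of -1.
Number of such sequences: C(29,14) = 77558760
Each has probability (1/3)^14 · (2/3)^15 = 32768/68630377364883
P = 77558760 · 32768/68630377364883 = 282382827520/7625597484987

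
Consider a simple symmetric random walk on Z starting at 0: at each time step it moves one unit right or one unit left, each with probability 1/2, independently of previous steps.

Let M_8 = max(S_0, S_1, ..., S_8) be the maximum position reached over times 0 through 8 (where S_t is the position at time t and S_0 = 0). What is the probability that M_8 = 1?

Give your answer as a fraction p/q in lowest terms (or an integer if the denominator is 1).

Let M_8 = max(S_0,...,S_8). Use the reflection principle: for j ≥ 1, #{paths with M_8 ≥ j} = #{S_8 ≥ j} + #{S_8 ≥ j+1}.
By reflection, #{M_8 ≥ 1} = #{S_8 ≥ 1} + #{S_8 ≥ 2} = 93 + 93 = 186.
#{M_8 ≥ 2} = #{S_8 ≥ 2} + #{S_8 ≥ 3} = 93 + 37 = 130.
#{M_8 = 1} = 186 - 130 = 56.
P(M_8 = 1) = 56/256 = 7/32

Answer: 7/32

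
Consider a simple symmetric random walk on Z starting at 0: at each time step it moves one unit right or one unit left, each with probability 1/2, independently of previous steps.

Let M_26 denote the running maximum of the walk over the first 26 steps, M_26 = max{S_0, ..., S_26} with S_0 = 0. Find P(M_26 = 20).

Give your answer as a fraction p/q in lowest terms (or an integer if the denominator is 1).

Answer: 325/8388608

Derivation:
Let M_26 = max(S_0,...,S_26). Use the reflection principle: for j ≥ 1, #{paths with M_26 ≥ j} = #{S_26 ≥ j} + #{S_26 ≥ j+1}.
By reflection, #{M_26 ≥ 20} = #{S_26 ≥ 20} + #{S_26 ≥ 21} = 2952 + 352 = 3304.
#{M_26 ≥ 21} = #{S_26 ≥ 21} + #{S_26 ≥ 22} = 352 + 352 = 704.
#{M_26 = 20} = 3304 - 704 = 2600.
P(M_26 = 20) = 2600/67108864 = 325/8388608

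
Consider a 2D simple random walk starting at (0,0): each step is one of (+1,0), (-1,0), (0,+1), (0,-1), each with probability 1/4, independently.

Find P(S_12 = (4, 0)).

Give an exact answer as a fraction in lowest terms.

Answer: 245025/16777216

Derivation:
Let h be the number of horizontal steps (so 12-h are vertical). To end at (4,0) need (h+4)/2 right-steps and ((12-h)+0)/2 up-steps.
Sum over h with 4 ≤ h ≤ 12, h ≡ 0 (mod 2), 12-h ≡ 0 (mod 2):
h=4: C(12,4)·C(4,4)·C(8,4) = 495·1·70 = 34650
h=6: C(12,6)·C(6,5)·C(6,3) = 924·6·20 = 110880
h=8: C(12,8)·C(8,6)·C(4,2) = 495·28·6 = 83160
h=10: C(12,10)·C(10,7)·C(2,1) = 66·120·2 = 15840
h=12: C(12,12)·C(12,8)·C(0,0) = 1·495·1 = 495
Total favorable: 245025
Total paths: 4^12 = 16777216
P = 245025/16777216 = 245025/16777216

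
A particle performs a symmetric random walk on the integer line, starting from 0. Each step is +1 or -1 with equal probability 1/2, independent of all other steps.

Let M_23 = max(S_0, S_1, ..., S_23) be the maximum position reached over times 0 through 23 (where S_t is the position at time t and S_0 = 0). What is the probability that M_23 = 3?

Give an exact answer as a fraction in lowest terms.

Let M_23 = max(S_0,...,S_23). Use the reflection principle: for j ≥ 1, #{paths with M_23 ≥ j} = #{S_23 ≥ j} + #{S_23 ≥ j+1}.
By reflection, #{M_23 ≥ 3} = #{S_23 ≥ 3} + #{S_23 ≥ 4} = 2842226 + 1698160 = 4540386.
#{M_23 ≥ 4} = #{S_23 ≥ 4} + #{S_23 ≥ 5} = 1698160 + 1698160 = 3396320.
#{M_23 = 3} = 4540386 - 3396320 = 1144066.
P(M_23 = 3) = 1144066/8388608 = 572033/4194304

Answer: 572033/4194304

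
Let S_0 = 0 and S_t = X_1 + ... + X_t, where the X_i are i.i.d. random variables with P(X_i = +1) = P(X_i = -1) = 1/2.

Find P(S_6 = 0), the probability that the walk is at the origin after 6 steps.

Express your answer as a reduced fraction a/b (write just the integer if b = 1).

Answer: 5/16

Derivation:
To return to 0 after 6 steps: need exactly 3 steps of +1 and 3 of -1.
Favorable paths: C(6,3) = 20
Total paths: 2^6 = 64
P = 20/64 = 5/16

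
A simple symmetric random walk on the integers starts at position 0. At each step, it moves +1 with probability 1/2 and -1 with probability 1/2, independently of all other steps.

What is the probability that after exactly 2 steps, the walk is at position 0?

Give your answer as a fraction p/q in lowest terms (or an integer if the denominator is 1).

Answer: 1/2

Derivation:
To return to 0 after 2 steps: need exactly 1 step of +1 and 1 of -1.
Favorable paths: C(2,1) = 2
Total paths: 2^2 = 4
P = 2/4 = 1/2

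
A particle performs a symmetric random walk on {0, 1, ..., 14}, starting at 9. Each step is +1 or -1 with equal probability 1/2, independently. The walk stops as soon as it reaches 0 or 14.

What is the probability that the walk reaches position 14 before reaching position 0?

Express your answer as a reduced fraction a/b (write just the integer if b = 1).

Symmetric walk (p = 1/2): the harmonic-function argument gives P(hit 14 before 0 | start at 9) = a/N.
P = 9/14 = 9/14

Answer: 9/14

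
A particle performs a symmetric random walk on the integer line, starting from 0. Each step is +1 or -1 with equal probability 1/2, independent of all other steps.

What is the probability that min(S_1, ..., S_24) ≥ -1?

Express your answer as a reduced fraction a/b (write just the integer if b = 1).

Let f(t,s) = #length-t paths at position s with S_1..S_t all ≥ -1.
f(t,s) = f(t-1,s-1) + f(t-1,s+1) for s ≥ -1; f(t,s) = 0 for s < -1.
t=0: f(0,0)=1
t=1: f(1,-1)=1 f(1,1)=1
t=2: f(2,0)=2 f(2,2)=1
t=3: f(3,-1)=2 f(3,1)=3 f(3,3)=1
t=4: f(4,0)=5 f(4,2)=4 f(4,4)=1
t=5: f(5,-1)=5 f(5,1)=9 f(5,3)=5 f(5,5)=1
t=6: f(6,0)=14 f(6,2)=14 f(6,4)=6 f(6,6)=1
t=7: f(7,-1)=14 f(7,1)=28 f(7,3)=20 f(7,5)=7 f(7,7)=1
t=8: f(8,0)=42 f(8,2)=48 f(8,4)=27 f(8,6)=8 f(8,8)=1
t=9: f(9,-1)=42 f(9,1)=90 f(9,3)=75 f(9,5)=35 f(9,7)=9 f(9,9)=1
t=10: f(10,0)=132 f(10,2)=165 f(10,4)=110 f(10,6)=44 f(10,8)=10 f(10,10)=1
t=11: f(11,-1)=132 f(11,1)=297 f(11,3)=275 f(11,5)=154 f(11,7)=54 f(11,9)=11 f(11,11)=1
t=12: f(12,0)=429 f(12,2)=572 f(12,4)=429 f(12,6)=208 f(12,8)=65 f(12,10)=12 f(12,12)=1
t=13: f(13,-1)=429 f(13,1)=1001 f(13,3)=1001 f(13,5)=637 f(13,7)=273 f(13,9)=77 f(13,11)=13 f(13,13)=1
t=14: f(14,0)=1430 f(14,2)=2002 f(14,4)=1638 f(14,6)=910 f(14,8)=350 f(14,10)=90 f(14,12)=14 f(14,14)=1
t=15: f(15,-1)=1430 f(15,1)=3432 f(15,3)=3640 f(15,5)=2548 f(15,7)=1260 f(15,9)=440 f(15,11)=104 f(15,13)=15 f(15,15)=1
t=16: f(16,0)=4862 f(16,2)=7072 f(16,4)=6188 f(16,6)=3808 f(16,8)=1700 f(16,10)=544 f(16,12)=119 f(16,14)=16 f(16,16)=1
t=17: f(17,-1)=4862 f(17,1)=11934 f(17,3)=13260 f(17,5)=9996 f(17,7)=5508 f(17,9)=2244 f(17,11)=663 f(17,13)=135 f(17,15)=17 f(17,17)=1
t=18: f(18,0)=16796 f(18,2)=25194 f(18,4)=23256 f(18,6)=15504 f(18,8)=7752 f(18,10)=2907 f(18,12)=798 f(18,14)=152 f(18,16)=18 f(18,18)=1
t=19: f(19,-1)=16796 f(19,1)=41990 f(19,3)=48450 f(19,5)=38760 f(19,7)=23256 f(19,9)=10659 f(19,11)=3705 f(19,13)=950 f(19,15)=170 f(19,17)=19 f(19,19)=1
t=20: f(20,0)=58786 f(20,2)=90440 f(20,4)=87210 f(20,6)=62016 f(20,8)=33915 f(20,10)=14364 f(20,12)=4655 f(20,14)=1120 f(20,16)=189 f(20,18)=20 f(20,20)=1
t=21: f(21,-1)=58786 f(21,1)=149226 f(21,3)=177650 f(21,5)=149226 f(21,7)=95931 f(21,9)=48279 f(21,11)=19019 f(21,13)=5775 f(21,15)=1309 f(21,17)=209 f(21,19)=21 f(21,21)=1
t=22: f(22,0)=208012 f(22,2)=326876 f(22,4)=326876 f(22,6)=245157 f(22,8)=144210 f(22,10)=67298 f(22,12)=24794 f(22,14)=7084 f(22,16)=1518 f(22,18)=230 f(22,20)=22 f(22,22)=1
t=23: f(23,-1)=208012 f(23,1)=534888 f(23,3)=653752 f(23,5)=572033 f(23,7)=389367 f(23,9)=211508 f(23,11)=92092 f(23,13)=31878 f(23,15)=8602 f(23,17)=1748 f(23,19)=252 f(23,21)=23 f(23,23)=1
t=24: f(24,0)=742900 f(24,2)=1188640 f(24,4)=1225785 f(24,6)=961400 f(24,8)=600875 f(24,10)=303600 f(24,12)=123970 f(24,14)=40480 f(24,16)=10350 f(24,18)=2000 f(24,20)=275 f(24,22)=24 f(24,24)=1
Σ_s f(24,s) = 5200300
P = 5200300/16777216 = 1300075/4194304

Answer: 1300075/4194304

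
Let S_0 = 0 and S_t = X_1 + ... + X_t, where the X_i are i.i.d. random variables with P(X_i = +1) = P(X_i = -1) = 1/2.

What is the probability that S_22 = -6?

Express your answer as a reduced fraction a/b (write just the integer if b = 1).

To reach position -6 after 22 steps: need 8 steps of +1 and 14 of -1.
Favorable paths: C(22,8) = 319770
Total paths: 2^22 = 4194304
P = 319770/4194304 = 159885/2097152

Answer: 159885/2097152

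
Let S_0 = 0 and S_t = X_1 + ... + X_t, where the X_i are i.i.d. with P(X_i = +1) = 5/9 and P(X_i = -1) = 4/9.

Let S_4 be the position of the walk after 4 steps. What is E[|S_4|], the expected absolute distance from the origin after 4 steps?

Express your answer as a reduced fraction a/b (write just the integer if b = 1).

Answer: 10084/6561

Derivation:
S_4 takes values m ≡ 0 (mod 2) with |m| ≤ 4; P(S_4=m) = C(4,(4+m)/2) · (5/9)^((4+m)/2) · (4/9)^((4-m)/2).
Distribution: P(S=-4)=256/6561, P(S=-2)=1280/6561, P(S=0)=800/2187, P(S=2)=2000/6561, P(S=4)=625/6561
E[|S_4|] = Σ_m |m|·P(S_4=m) = 10084/6561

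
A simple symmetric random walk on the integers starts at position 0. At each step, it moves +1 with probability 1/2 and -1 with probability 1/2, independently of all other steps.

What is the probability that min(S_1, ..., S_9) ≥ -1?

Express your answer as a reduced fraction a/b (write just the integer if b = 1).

Let f(t,s) = #length-t paths at position s with S_1..S_t all ≥ -1.
f(t,s) = f(t-1,s-1) + f(t-1,s+1) for s ≥ -1; f(t,s) = 0 for s < -1.
t=0: f(0,0)=1
t=1: f(1,-1)=1 f(1,1)=1
t=2: f(2,0)=2 f(2,2)=1
t=3: f(3,-1)=2 f(3,1)=3 f(3,3)=1
t=4: f(4,0)=5 f(4,2)=4 f(4,4)=1
t=5: f(5,-1)=5 f(5,1)=9 f(5,3)=5 f(5,5)=1
t=6: f(6,0)=14 f(6,2)=14 f(6,4)=6 f(6,6)=1
t=7: f(7,-1)=14 f(7,1)=28 f(7,3)=20 f(7,5)=7 f(7,7)=1
t=8: f(8,0)=42 f(8,2)=48 f(8,4)=27 f(8,6)=8 f(8,8)=1
t=9: f(9,-1)=42 f(9,1)=90 f(9,3)=75 f(9,5)=35 f(9,7)=9 f(9,9)=1
Σ_s f(9,s) = 252
P = 252/512 = 63/128

Answer: 63/128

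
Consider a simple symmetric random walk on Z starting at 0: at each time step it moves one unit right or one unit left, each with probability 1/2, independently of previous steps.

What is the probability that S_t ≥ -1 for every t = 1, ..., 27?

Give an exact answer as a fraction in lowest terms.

Let f(t,s) = #length-t paths at position s with S_1..S_t all ≥ -1.
f(t,s) = f(t-1,s-1) + f(t-1,s+1) for s ≥ -1; f(t,s) = 0 for s < -1.
t=0: f(0,0)=1
t=1: f(1,-1)=1 f(1,1)=1
t=2: f(2,0)=2 f(2,2)=1
t=3: f(3,-1)=2 f(3,1)=3 f(3,3)=1
t=4: f(4,0)=5 f(4,2)=4 f(4,4)=1
t=5: f(5,-1)=5 f(5,1)=9 f(5,3)=5 f(5,5)=1
t=6: f(6,0)=14 f(6,2)=14 f(6,4)=6 f(6,6)=1
t=7: f(7,-1)=14 f(7,1)=28 f(7,3)=20 f(7,5)=7 f(7,7)=1
t=8: f(8,0)=42 f(8,2)=48 f(8,4)=27 f(8,6)=8 f(8,8)=1
t=9: f(9,-1)=42 f(9,1)=90 f(9,3)=75 f(9,5)=35 f(9,7)=9 f(9,9)=1
t=10: f(10,0)=132 f(10,2)=165 f(10,4)=110 f(10,6)=44 f(10,8)=10 f(10,10)=1
t=11: f(11,-1)=132 f(11,1)=297 f(11,3)=275 f(11,5)=154 f(11,7)=54 f(11,9)=11 f(11,11)=1
t=12: f(12,0)=429 f(12,2)=572 f(12,4)=429 f(12,6)=208 f(12,8)=65 f(12,10)=12 f(12,12)=1
t=13: f(13,-1)=429 f(13,1)=1001 f(13,3)=1001 f(13,5)=637 f(13,7)=273 f(13,9)=77 f(13,11)=13 f(13,13)=1
t=14: f(14,0)=1430 f(14,2)=2002 f(14,4)=1638 f(14,6)=910 f(14,8)=350 f(14,10)=90 f(14,12)=14 f(14,14)=1
t=15: f(15,-1)=1430 f(15,1)=3432 f(15,3)=3640 f(15,5)=2548 f(15,7)=1260 f(15,9)=440 f(15,11)=104 f(15,13)=15 f(15,15)=1
t=16: f(16,0)=4862 f(16,2)=7072 f(16,4)=6188 f(16,6)=3808 f(16,8)=1700 f(16,10)=544 f(16,12)=119 f(16,14)=16 f(16,16)=1
t=17: f(17,-1)=4862 f(17,1)=11934 f(17,3)=13260 f(17,5)=9996 f(17,7)=5508 f(17,9)=2244 f(17,11)=663 f(17,13)=135 f(17,15)=17 f(17,17)=1
t=18: f(18,0)=16796 f(18,2)=25194 f(18,4)=23256 f(18,6)=15504 f(18,8)=7752 f(18,10)=2907 f(18,12)=798 f(18,14)=152 f(18,16)=18 f(18,18)=1
t=19: f(19,-1)=16796 f(19,1)=41990 f(19,3)=48450 f(19,5)=38760 f(19,7)=23256 f(19,9)=10659 f(19,11)=3705 f(19,13)=950 f(19,15)=170 f(19,17)=19 f(19,19)=1
t=20: f(20,0)=58786 f(20,2)=90440 f(20,4)=87210 f(20,6)=62016 f(20,8)=33915 f(20,10)=14364 f(20,12)=4655 f(20,14)=1120 f(20,16)=189 f(20,18)=20 f(20,20)=1
t=21: f(21,-1)=58786 f(21,1)=149226 f(21,3)=177650 f(21,5)=149226 f(21,7)=95931 f(21,9)=48279 f(21,11)=19019 f(21,13)=5775 f(21,15)=1309 f(21,17)=209 f(21,19)=21 f(21,21)=1
t=22: f(22,0)=208012 f(22,2)=326876 f(22,4)=326876 f(22,6)=245157 f(22,8)=144210 f(22,10)=67298 f(22,12)=24794 f(22,14)=7084 f(22,16)=1518 f(22,18)=230 f(22,20)=22 f(22,22)=1
t=23: f(23,-1)=208012 f(23,1)=534888 f(23,3)=653752 f(23,5)=572033 f(23,7)=389367 f(23,9)=211508 f(23,11)=92092 f(23,13)=31878 f(23,15)=8602 f(23,17)=1748 f(23,19)=252 f(23,21)=23 f(23,23)=1
t=24: f(24,0)=742900 f(24,2)=1188640 f(24,4)=1225785 f(24,6)=961400 f(24,8)=600875 f(24,10)=303600 f(24,12)=123970 f(24,14)=40480 f(24,16)=10350 f(24,18)=2000 f(24,20)=275 f(24,22)=24 f(24,24)=1
t=25: f(25,-1)=742900 f(25,1)=1931540 f(25,3)=2414425 f(25,5)=2187185 f(25,7)=1562275 f(25,9)=904475 f(25,11)=427570 f(25,13)=164450 f(25,15)=50830 f(25,17)=12350 f(25,19)=2275 f(25,21)=299 f(25,23)=25 f(25,25)=1
t=26: f(26,0)=2674440 f(26,2)=4345965 f(26,4)=4601610 f(26,6)=3749460 f(26,8)=2466750 f(26,10)=1332045 f(26,12)=592020 f(26,14)=215280 f(26,16)=63180 f(26,18)=14625 f(26,20)=2574 f(26,22)=324 f(26,24)=26 f(26,26)=1
t=27: f(27,-1)=2674440 f(27,1)=7020405 f(27,3)=8947575 f(27,5)=8351070 f(27,7)=6216210 f(27,9)=3798795 f(27,11)=1924065 f(27,13)=807300 f(27,15)=278460 f(27,17)=77805 f(27,19)=17199 f(27,21)=2898 f(27,23)=350 f(27,25)=27 f(27,27)=1
Σ_s f(27,s) = 40116600
P = 40116600/134217728 = 5014575/16777216

Answer: 5014575/16777216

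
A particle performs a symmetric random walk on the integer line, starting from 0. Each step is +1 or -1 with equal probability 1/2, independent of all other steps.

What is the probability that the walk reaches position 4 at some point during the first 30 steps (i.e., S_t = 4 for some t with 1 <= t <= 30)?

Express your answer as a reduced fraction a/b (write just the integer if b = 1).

Answer: 15875597/33554432

Derivation:
Count via complement. Let g(t,s) = #length-t paths at position s with S_1..S_t all ≠ 4.
g(t,s) = g(t-1,s-1) + g(t-1,s+1) for s ≠ 4; g(t,4) = 0.
t=0: g(0,0)=1
t=1: g(1,-1)=1 g(1,1)=1
t=2: g(2,-2)=1 g(2,0)=2 g(2,2)=1
t=3: g(3,-3)=1 g(3,-1)=3 g(3,1)=3 g(3,3)=1
t=4: g(4,-4)=1 g(4,-2)=4 g(4,0)=6 g(4,2)=4
t=5: g(5,-5)=1 g(5,-3)=5 g(5,-1)=10 g(5,1)=10 g(5,3)=4
t=6: g(6,-6)=1 g(6,-4)=6 g(6,-2)=15 g(6,0)=20 g(6,2)=14
t=7: g(7,-7)=1 g(7,-5)=7 g(7,-3)=21 g(7,-1)=35 g(7,1)=34 g(7,3)=14
t=8: g(8,-8)=1 g(8,-6)=8 g(8,-4)=28 g(8,-2)=56 g(8,0)=69 g(8,2)=48
t=9: g(9,-9)=1 g(9,-7)=9 g(9,-5)=36 g(9,-3)=84 g(9,-1)=125 g(9,1)=117 g(9,3)=48
t=10: g(10,-10)=1 g(10,-8)=10 g(10,-6)=45 g(10,-4)=120 g(10,-2)=209 g(10,0)=242 g(10,2)=165
t=11: g(11,-11)=1 g(11,-9)=11 g(11,-7)=55 g(11,-5)=165 g(11,-3)=329 g(11,-1)=451 g(11,1)=407 g(11,3)=165
t=12: g(12,-12)=1 g(12,-10)=12 g(12,-8)=66 g(12,-6)=220 g(12,-4)=494 g(12,-2)=780 g(12,0)=858 g(12,2)=572
t=13: g(13,-13)=1 g(13,-11)=13 g(13,-9)=78 g(13,-7)=286 g(13,-5)=714 g(13,-3)=1274 g(13,-1)=1638 g(13,1)=1430 g(13,3)=572
t=14: g(14,-14)=1 g(14,-12)=14 g(14,-10)=91 g(14,-8)=364 g(14,-6)=1000 g(14,-4)=1988 g(14,-2)=2912 g(14,0)=3068 g(14,2)=2002
t=15: g(15,-15)=1 g(15,-13)=15 g(15,-11)=105 g(15,-9)=455 g(15,-7)=1364 g(15,-5)=2988 g(15,-3)=4900 g(15,-1)=5980 g(15,1)=5070 g(15,3)=2002
t=16: g(16,-16)=1 g(16,-14)=16 g(16,-12)=120 g(16,-10)=560 g(16,-8)=1819 g(16,-6)=4352 g(16,-4)=7888 g(16,-2)=10880 g(16,0)=11050 g(16,2)=7072
t=17: g(17,-17)=1 g(17,-15)=17 g(17,-13)=136 g(17,-11)=680 g(17,-9)=2379 g(17,-7)=6171 g(17,-5)=12240 g(17,-3)=18768 g(17,-1)=21930 g(17,1)=18122 g(17,3)=7072
t=18: g(18,-18)=1 g(18,-16)=18 g(18,-14)=153 g(18,-12)=816 g(18,-10)=3059 g(18,-8)=8550 g(18,-6)=18411 g(18,-4)=31008 g(18,-2)=40698 g(18,0)=40052 g(18,2)=25194
t=19: g(19,-19)=1 g(19,-17)=19 g(19,-15)=171 g(19,-13)=969 g(19,-11)=3875 g(19,-9)=11609 g(19,-7)=26961 g(19,-5)=49419 g(19,-3)=71706 g(19,-1)=80750 g(19,1)=65246 g(19,3)=25194
t=20: g(20,-20)=1 g(20,-18)=20 g(20,-16)=190 g(20,-14)=1140 g(20,-12)=4844 g(20,-10)=15484 g(20,-8)=38570 g(20,-6)=76380 g(20,-4)=121125 g(20,-2)=152456 g(20,0)=145996 g(20,2)=90440
t=21: g(21,-21)=1 g(21,-19)=21 g(21,-17)=210 g(21,-15)=1330 g(21,-13)=5984 g(21,-11)=20328 g(21,-9)=54054 g(21,-7)=114950 g(21,-5)=197505 g(21,-3)=273581 g(21,-1)=298452 g(21,1)=236436 g(21,3)=90440
t=22: g(22,-22)=1 g(22,-20)=22 g(22,-18)=231 g(22,-16)=1540 g(22,-14)=7314 g(22,-12)=26312 g(22,-10)=74382 g(22,-8)=169004 g(22,-6)=312455 g(22,-4)=471086 g(22,-2)=572033 g(22,0)=534888 g(22,2)=326876
t=23: g(23,-23)=1 g(23,-21)=23 g(23,-19)=253 g(23,-17)=1771 g(23,-15)=8854 g(23,-13)=33626 g(23,-11)=100694 g(23,-9)=243386 g(23,-7)=481459 g(23,-5)=783541 g(23,-3)=1043119 g(23,-1)=1106921 g(23,1)=861764 g(23,3)=326876
t=24: g(24,-24)=1 g(24,-22)=24 g(24,-20)=276 g(24,-18)=2024 g(24,-16)=10625 g(24,-14)=42480 g(24,-12)=134320 g(24,-10)=344080 g(24,-8)=724845 g(24,-6)=1265000 g(24,-4)=1826660 g(24,-2)=2150040 g(24,0)=1968685 g(24,2)=1188640
t=25: g(25,-25)=1 g(25,-23)=25 g(25,-21)=300 g(25,-19)=2300 g(25,-17)=12649 g(25,-15)=53105 g(25,-13)=176800 g(25,-11)=478400 g(25,-9)=1068925 g(25,-7)=1989845 g(25,-5)=3091660 g(25,-3)=3976700 g(25,-1)=4118725 g(25,1)=3157325 g(25,3)=1188640
t=26: g(26,-26)=1 g(26,-24)=26 g(26,-22)=325 g(26,-20)=2600 g(26,-18)=14949 g(26,-16)=65754 g(26,-14)=229905 g(26,-12)=655200 g(26,-10)=1547325 g(26,-8)=3058770 g(26,-6)=5081505 g(26,-4)=7068360 g(26,-2)=8095425 g(26,0)=7276050 g(26,2)=4345965
t=27: g(27,-27)=1 g(27,-25)=27 g(27,-23)=351 g(27,-21)=2925 g(27,-19)=17549 g(27,-17)=80703 g(27,-15)=295659 g(27,-13)=885105 g(27,-11)=2202525 g(27,-9)=4606095 g(27,-7)=8140275 g(27,-5)=12149865 g(27,-3)=15163785 g(27,-1)=15371475 g(27,1)=11622015 g(27,3)=4345965
t=28: g(28,-28)=1 g(28,-26)=28 g(28,-24)=378 g(28,-22)=3276 g(28,-20)=20474 g(28,-18)=98252 g(28,-16)=376362 g(28,-14)=1180764 g(28,-12)=3087630 g(28,-10)=6808620 g(28,-8)=12746370 g(28,-6)=20290140 g(28,-4)=27313650 g(28,-2)=30535260 g(28,0)=26993490 g(28,2)=15967980
t=29: g(29,-29)=1 g(29,-27)=29 g(29,-25)=406 g(29,-23)=3654 g(29,-21)=23750 g(29,-19)=118726 g(29,-17)=474614 g(29,-15)=1557126 g(29,-13)=4268394 g(29,-11)=9896250 g(29,-9)=19554990 g(29,-7)=33036510 g(29,-5)=47603790 g(29,-3)=57848910 g(29,-1)=57528750 g(29,1)=42961470 g(29,3)=15967980
t=30: g(30,-30)=1 g(30,-28)=30 g(30,-26)=435 g(30,-24)=4060 g(30,-22)=27404 g(30,-20)=142476 g(30,-18)=593340 g(30,-16)=2031740 g(30,-14)=5825520 g(30,-12)=14164644 g(30,-10)=29451240 g(30,-8)=52591500 g(30,-6)=80640300 g(30,-4)=105452700 g(30,-2)=115377660 g(30,0)=100490220 g(30,2)=58929450
Paths never hitting 4: Σ_s g(30,s) = 565722720
Paths hitting 4: 2^30 - 565722720 = 508019104
P = 508019104/1073741824 = 15875597/33554432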